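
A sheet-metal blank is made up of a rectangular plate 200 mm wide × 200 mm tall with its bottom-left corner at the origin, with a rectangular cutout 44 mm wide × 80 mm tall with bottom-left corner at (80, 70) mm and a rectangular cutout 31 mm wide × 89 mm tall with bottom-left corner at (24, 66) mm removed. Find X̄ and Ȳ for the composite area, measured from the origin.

X̄ = 104.74 mm, Ȳ = 98.10 mm

plate: A = 200 × 200 = 40000.00, centroid at (100.00, 100.00).
hole 1: A = −(44 × 80) = -3520.00, centroid at (102.00, 110.00).
hole 2: A = −(31 × 89) = -2759.00, centroid at (39.50, 110.50).
ΣA = 33721.00 mm²
ΣAX̄ = (40000.00)(100.00) + (-3520.00)(102.00) + (-2759.00)(39.50) = 3531979.50 mm³
ΣAȲ = (40000.00)(100.00) + (-3520.00)(110.00) + (-2759.00)(110.50) = 3307930.50 mm³
X̄ = 3531979.50 / 33721.00 = 104.74 mm
Ȳ = 3307930.50 / 33721.00 = 98.10 mm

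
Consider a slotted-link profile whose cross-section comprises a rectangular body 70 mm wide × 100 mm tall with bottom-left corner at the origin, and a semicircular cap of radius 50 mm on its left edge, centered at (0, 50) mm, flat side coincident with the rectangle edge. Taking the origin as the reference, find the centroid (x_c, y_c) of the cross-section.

x_c = 14.80 mm, y_c = 50.00 mm

rectangular body: A = 70 × 100 = 7000.00, centroid at (35.00, 50.00).
semicircular end: A = ½π·50² = 3926.99, centroid at (-21.22, 50.00).
ΣA = 10926.99 mm², ΣAx_c = 161666.67 mm³, ΣAy_c = 546349.54 mm³.
x_c = 161666.67/10926.99 = 14.80 mm; y_c = 546349.54/10926.99 = 50.00 mm.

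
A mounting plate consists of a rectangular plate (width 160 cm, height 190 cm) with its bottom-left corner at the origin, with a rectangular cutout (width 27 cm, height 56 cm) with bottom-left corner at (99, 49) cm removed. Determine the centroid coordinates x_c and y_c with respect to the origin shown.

x_c = 78.30 cm, y_c = 95.94 cm

plate: A = 160 × 190 = 30400.00, centroid at (80.00, 95.00).
hole: A = −(27 × 56) = -1512.00, centroid at (112.50, 77.00).
ΣA = 28888.00 cm²
ΣAx_c = (30400.00)(80.00) + (-1512.00)(112.50) = 2261900.00 cm³
ΣAy_c = (30400.00)(95.00) + (-1512.00)(77.00) = 2771576.00 cm³
x_c = 2261900.00 / 28888.00 = 78.30 cm
y_c = 2771576.00 / 28888.00 = 95.94 cm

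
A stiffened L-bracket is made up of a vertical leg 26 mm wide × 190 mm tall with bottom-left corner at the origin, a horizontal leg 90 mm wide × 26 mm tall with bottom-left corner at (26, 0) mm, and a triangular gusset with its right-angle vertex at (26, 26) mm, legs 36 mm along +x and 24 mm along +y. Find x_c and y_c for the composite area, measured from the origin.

vertical leg: A = 26 × 190 = 4940.00, centroid at (13.00, 95.00).
horizontal leg: A = 90 × 26 = 2340.00, centroid at (71.00, 13.00).
gusset: A = ½·36·24 = 432.00, centroid at (38.00, 34.00).
ΣA = 7712.00 mm², ΣAx_c = 246776.00 mm³, ΣAy_c = 514408.00 mm³.
x_c = 246776.00/7712.00 = 32.00 mm; y_c = 514408.00/7712.00 = 66.70 mm.

x_c = 32.00 mm, y_c = 66.70 mm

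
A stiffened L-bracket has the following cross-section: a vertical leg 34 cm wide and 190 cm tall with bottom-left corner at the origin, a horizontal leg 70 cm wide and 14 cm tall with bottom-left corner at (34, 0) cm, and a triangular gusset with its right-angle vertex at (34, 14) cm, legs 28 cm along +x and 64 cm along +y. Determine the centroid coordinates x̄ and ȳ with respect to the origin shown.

x̄ = 25.94 cm, ȳ = 78.24 cm

vertical leg: A = 34 × 190 = 6460.00, centroid at (17.00, 95.00).
horizontal leg: A = 70 × 14 = 980.00, centroid at (69.00, 7.00).
gusset: A = ½·28·64 = 896.00, centroid at (43.33, 35.33).
ΣA = 8336.00 cm², ΣAx̄ = 216266.67 cm³, ΣAȳ = 652218.67 cm³.
x̄ = 216266.67/8336.00 = 25.94 cm; ȳ = 652218.67/8336.00 = 78.24 cm.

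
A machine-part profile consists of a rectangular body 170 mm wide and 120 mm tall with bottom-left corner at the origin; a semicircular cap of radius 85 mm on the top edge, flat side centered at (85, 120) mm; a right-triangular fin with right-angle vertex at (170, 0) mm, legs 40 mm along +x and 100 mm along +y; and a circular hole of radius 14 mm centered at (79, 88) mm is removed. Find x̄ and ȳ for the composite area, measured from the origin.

x̄ = 91.05 mm, ȳ = 90.78 mm

rectangular body: A = 170 × 120 = 20400.00, centroid at (85.00, 60.00).
semicircular top: A = ½π·85² = 11349.00, centroid at (85.00, 156.08).
triangular fin: A = ½·40·100 = 2000.00, centroid at (183.33, 33.33).
hole: A = −π·14² = -615.75, centroid at (79.00, 88.00).
ΣA = 33133.25 mm², ΣAx̄ = 3016687.54 mm³, ΣAȳ = 3007777.56 mm³.
x̄ = 3016687.54/33133.25 = 91.05 mm; ȳ = 3007777.56/33133.25 = 90.78 mm.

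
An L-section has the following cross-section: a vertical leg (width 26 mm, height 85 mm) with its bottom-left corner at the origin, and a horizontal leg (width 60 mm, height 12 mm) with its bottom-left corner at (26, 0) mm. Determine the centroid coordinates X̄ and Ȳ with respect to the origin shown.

X̄ = 23.57 mm, Ȳ = 33.53 mm

Part | A | x̄ᵢ | ȳᵢ | A·x̄ᵢ | A·ȳᵢ
vertical leg | 2210.00 | 13.00 | 42.50 | 28730.00 | 93925.00
horizontal leg | 720.00 | 56.00 | 6.00 | 40320.00 | 4320.00
Σ | 2930.00 |  |  | 69050.00 | 98245.00
X̄ = 69050.00 / 2930.00 = 23.57 mm
Ȳ = 98245.00 / 2930.00 = 33.53 mm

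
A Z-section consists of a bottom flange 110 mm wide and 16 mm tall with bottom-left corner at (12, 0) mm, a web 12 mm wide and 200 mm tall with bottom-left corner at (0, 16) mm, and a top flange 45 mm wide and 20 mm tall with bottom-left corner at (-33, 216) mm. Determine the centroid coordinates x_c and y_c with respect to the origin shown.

bottom flange: A = 110 × 16 = 1760.00, centroid at (67.00, 8.00).
web: A = 12 × 200 = 2400.00, centroid at (6.00, 116.00).
top flange: A = 45 × 20 = 900.00, centroid at (-10.50, 226.00).
ΣA = 5060.00 mm², ΣAx_c = 122870.00 mm³, ΣAy_c = 495880.00 mm³.
x_c = 122870.00/5060.00 = 24.28 mm; y_c = 495880.00/5060.00 = 98.00 mm.

x_c = 24.28 mm, y_c = 98.00 mm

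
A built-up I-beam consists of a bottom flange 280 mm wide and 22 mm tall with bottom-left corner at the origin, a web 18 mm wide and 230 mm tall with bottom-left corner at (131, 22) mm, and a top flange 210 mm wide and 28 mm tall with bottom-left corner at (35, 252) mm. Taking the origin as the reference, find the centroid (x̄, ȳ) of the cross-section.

bottom flange: A = 280 × 22 = 6160.00, centroid at (140.00, 11.00).
web: A = 18 × 230 = 4140.00, centroid at (140.00, 137.00).
top flange: A = 210 × 28 = 5880.00, centroid at (140.00, 266.00).
ΣA = 16180.00 mm²
ΣAx̄ = (6160.00)(140.00) + (4140.00)(140.00) + (5880.00)(140.00) = 2265200.00 mm³
ΣAȳ = (6160.00)(11.00) + (4140.00)(137.00) + (5880.00)(266.00) = 2199020.00 mm³
x̄ = 2265200.00 / 16180.00 = 140.00 mm
ȳ = 2199020.00 / 16180.00 = 135.91 mm

x̄ = 140.00 mm, ȳ = 135.91 mm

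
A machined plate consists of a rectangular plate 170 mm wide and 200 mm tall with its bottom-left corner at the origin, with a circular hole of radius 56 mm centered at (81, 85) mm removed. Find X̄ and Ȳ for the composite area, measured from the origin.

X̄ = 86.63 mm, Ȳ = 106.12 mm

plate: A = 170 × 200 = 34000.00, centroid at (85.00, 100.00).
hole: A = −π·56² = -9852.03, centroid at (81.00, 85.00).
ΣA = 24147.97 mm², ΣAX̄ = 2091985.20 mm³, ΣAȲ = 2562577.06 mm³.
X̄ = 2091985.20/24147.97 = 86.63 mm; Ȳ = 2562577.06/24147.97 = 106.12 mm.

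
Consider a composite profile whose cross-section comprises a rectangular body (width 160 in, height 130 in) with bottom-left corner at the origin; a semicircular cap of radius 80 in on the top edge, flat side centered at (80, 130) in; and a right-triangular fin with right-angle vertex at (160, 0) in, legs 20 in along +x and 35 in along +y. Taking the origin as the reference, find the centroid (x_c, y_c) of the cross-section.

x_c = 80.97 in, y_c = 96.28 in

rectangular body: A = 160 × 130 = 20800.00, centroid at (80.00, 65.00).
semicircular top: A = ½π·80² = 10053.10, centroid at (80.00, 163.95).
triangular fin: A = ½·20·35 = 350.00, centroid at (166.67, 11.67).
ΣA = 31203.10 in², ΣAx_c = 2526581.05 in³, ΣAy_c = 3004319.21 in³.
x_c = 2526581.05/31203.10 = 80.97 in; y_c = 3004319.21/31203.10 = 96.28 in.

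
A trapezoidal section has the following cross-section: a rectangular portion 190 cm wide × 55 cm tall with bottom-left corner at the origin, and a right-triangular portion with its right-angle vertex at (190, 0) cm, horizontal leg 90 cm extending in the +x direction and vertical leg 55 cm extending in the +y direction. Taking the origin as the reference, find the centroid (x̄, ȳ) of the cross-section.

Part | A | x̄ᵢ | ȳᵢ | A·x̄ᵢ | A·ȳᵢ
rectangular portion | 10450.00 | 95.00 | 27.50 | 992750.00 | 287375.00
triangular portion | 2475.00 | 220.00 | 18.33 | 544500.00 | 45375.00
Σ | 12925.00 |  |  | 1537250.00 | 332750.00
x̄ = 1537250.00 / 12925.00 = 118.94 cm
ȳ = 332750.00 / 12925.00 = 25.74 cm

x̄ = 118.94 cm, ȳ = 25.74 cm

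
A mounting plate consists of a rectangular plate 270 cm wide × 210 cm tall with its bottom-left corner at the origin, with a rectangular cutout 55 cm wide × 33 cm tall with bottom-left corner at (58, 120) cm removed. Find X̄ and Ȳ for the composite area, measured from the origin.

X̄ = 136.64 cm, Ȳ = 103.96 cm

plate: A = 270 × 210 = 56700.00, centroid at (135.00, 105.00).
hole: A = −(55 × 33) = -1815.00, centroid at (85.50, 136.50).
ΣA = 54885.00 cm²
ΣAX̄ = (56700.00)(135.00) + (-1815.00)(85.50) = 7499317.50 cm³
ΣAȲ = (56700.00)(105.00) + (-1815.00)(136.50) = 5705752.50 cm³
X̄ = 7499317.50 / 54885.00 = 136.64 cm
Ȳ = 5705752.50 / 54885.00 = 103.96 cm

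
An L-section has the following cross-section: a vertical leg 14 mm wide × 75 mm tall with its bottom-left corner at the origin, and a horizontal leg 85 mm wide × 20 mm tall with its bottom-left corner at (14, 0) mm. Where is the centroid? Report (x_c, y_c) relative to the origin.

x_c = 37.60 mm, y_c = 20.50 mm

vertical leg: A = 14 × 75 = 1050.00, centroid at (7.00, 37.50).
horizontal leg: A = 85 × 20 = 1700.00, centroid at (56.50, 10.00).
ΣA = 2750.00 mm²
ΣAx_c = (1050.00)(7.00) + (1700.00)(56.50) = 103400.00 mm³
ΣAy_c = (1050.00)(37.50) + (1700.00)(10.00) = 56375.00 mm³
x_c = 103400.00 / 2750.00 = 37.60 mm
y_c = 56375.00 / 2750.00 = 20.50 mm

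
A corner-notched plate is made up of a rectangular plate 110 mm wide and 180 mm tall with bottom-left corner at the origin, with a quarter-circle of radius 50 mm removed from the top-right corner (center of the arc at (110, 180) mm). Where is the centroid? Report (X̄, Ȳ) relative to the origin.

X̄ = 51.28 mm, Ȳ = 82.43 mm

plate: A = 110 × 180 = 19800.00, centroid at (55.00, 90.00).
removed quarter-circle: A = −¼π·50² = -1963.50, centroid at (88.78, 158.78).
ΣA = 17836.50 mm², ΣAX̄ = 914682.17 mm³, ΣAȲ = 1470237.49 mm³.
X̄ = 914682.17/17836.50 = 51.28 mm; Ȳ = 1470237.49/17836.50 = 82.43 mm.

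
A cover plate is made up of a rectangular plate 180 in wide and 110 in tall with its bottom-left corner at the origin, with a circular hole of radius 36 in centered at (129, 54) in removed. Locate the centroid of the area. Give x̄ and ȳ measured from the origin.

Part | A | x̄ᵢ | ȳᵢ | A·x̄ᵢ | A·ȳᵢ
plate | 19800.00 | 90.00 | 55.00 | 1782000.00 | 1089000.00
hole | -4071.50 | 129.00 | 54.00 | -525224.03 | -219861.22
Σ | 15728.50 |  |  | 1256775.97 | 869138.78
x̄ = 1256775.97 / 15728.50 = 79.90 in
ȳ = 869138.78 / 15728.50 = 55.26 in

x̄ = 79.90 in, ȳ = 55.26 in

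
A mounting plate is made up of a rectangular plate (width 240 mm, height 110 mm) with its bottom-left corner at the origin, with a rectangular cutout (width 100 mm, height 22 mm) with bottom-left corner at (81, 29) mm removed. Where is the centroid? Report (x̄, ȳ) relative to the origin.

x̄ = 119.00 mm, ȳ = 56.36 mm

plate: A = 240 × 110 = 26400.00, centroid at (120.00, 55.00).
hole: A = −(100 × 22) = -2200.00, centroid at (131.00, 40.00).
ΣA = 24200.00 mm²
ΣAx̄ = (26400.00)(120.00) + (-2200.00)(131.00) = 2879800.00 mm³
ΣAȳ = (26400.00)(55.00) + (-2200.00)(40.00) = 1364000.00 mm³
x̄ = 2879800.00 / 24200.00 = 119.00 mm
ȳ = 1364000.00 / 24200.00 = 56.36 mm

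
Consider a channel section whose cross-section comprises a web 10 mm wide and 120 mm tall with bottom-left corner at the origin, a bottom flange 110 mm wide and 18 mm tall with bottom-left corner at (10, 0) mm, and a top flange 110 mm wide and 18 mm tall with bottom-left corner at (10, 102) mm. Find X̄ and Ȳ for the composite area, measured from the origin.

X̄ = 51.05 mm, Ȳ = 60.00 mm

Part | A | x̄ᵢ | ȳᵢ | A·x̄ᵢ | A·ȳᵢ
web | 1200.00 | 5.00 | 60.00 | 6000.00 | 72000.00
bottom flange | 1980.00 | 65.00 | 9.00 | 128700.00 | 17820.00
top flange | 1980.00 | 65.00 | 111.00 | 128700.00 | 219780.00
Σ | 5160.00 |  |  | 263400.00 | 309600.00
X̄ = 263400.00 / 5160.00 = 51.05 mm
Ȳ = 309600.00 / 5160.00 = 60.00 mm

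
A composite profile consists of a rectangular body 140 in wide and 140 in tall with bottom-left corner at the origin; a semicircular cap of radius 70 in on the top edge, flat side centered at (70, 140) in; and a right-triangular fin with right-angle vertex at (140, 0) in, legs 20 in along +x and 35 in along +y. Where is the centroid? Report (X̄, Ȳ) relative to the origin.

X̄ = 70.97 in, Ȳ = 97.02 in

rectangular body: A = 140 × 140 = 19600.00, centroid at (70.00, 70.00).
semicircular top: A = ½π·70² = 7696.90, centroid at (70.00, 169.71).
triangular fin: A = ½·20·35 = 350.00, centroid at (146.67, 11.67).
ΣA = 27646.90 in², ΣAX̄ = 1962116.47 in³, ΣAȲ = 2682316.28 in³.
X̄ = 1962116.47/27646.90 = 70.97 in; Ȳ = 2682316.28/27646.90 = 97.02 in.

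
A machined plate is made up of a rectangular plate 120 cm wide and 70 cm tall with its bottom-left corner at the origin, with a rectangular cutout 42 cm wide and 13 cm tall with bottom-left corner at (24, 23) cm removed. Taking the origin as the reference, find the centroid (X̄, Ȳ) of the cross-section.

X̄ = 61.04 cm, Ȳ = 35.38 cm

plate: A = 120 × 70 = 8400.00, centroid at (60.00, 35.00).
hole: A = −(42 × 13) = -546.00, centroid at (45.00, 29.50).
ΣA = 7854.00 cm², ΣAX̄ = 479430.00 cm³, ΣAȲ = 277893.00 cm³.
X̄ = 479430.00/7854.00 = 61.04 cm; Ȳ = 277893.00/7854.00 = 35.38 cm.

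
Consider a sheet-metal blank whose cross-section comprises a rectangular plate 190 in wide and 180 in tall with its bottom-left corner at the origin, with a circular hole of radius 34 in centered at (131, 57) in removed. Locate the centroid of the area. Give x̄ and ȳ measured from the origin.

x̄ = 90.72 in, ȳ = 93.92 in

plate: A = 190 × 180 = 34200.00, centroid at (95.00, 90.00).
hole: A = −π·34² = -3631.68, centroid at (131.00, 57.00).
ΣA = 30568.32 in²
ΣAx̄ = (34200.00)(95.00) + (-3631.68)(131.00) = 2773249.77 in³
ΣAȳ = (34200.00)(90.00) + (-3631.68)(57.00) = 2870994.18 in³
x̄ = 2773249.77 / 30568.32 = 90.72 in
ȳ = 2870994.18 / 30568.32 = 93.92 in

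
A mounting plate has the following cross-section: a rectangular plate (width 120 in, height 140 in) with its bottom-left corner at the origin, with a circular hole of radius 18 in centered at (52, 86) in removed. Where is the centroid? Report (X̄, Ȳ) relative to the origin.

X̄ = 60.52 in, Ȳ = 68.97 in

Part | A | x̄ᵢ | ȳᵢ | A·x̄ᵢ | A·ȳᵢ
plate | 16800.00 | 60.00 | 70.00 | 1008000.00 | 1176000.00
hole | -1017.88 | 52.00 | 86.00 | -52929.55 | -87537.34
Σ | 15782.12 |  |  | 955070.45 | 1088462.66
X̄ = 955070.45 / 15782.12 = 60.52 in
Ȳ = 1088462.66 / 15782.12 = 68.97 in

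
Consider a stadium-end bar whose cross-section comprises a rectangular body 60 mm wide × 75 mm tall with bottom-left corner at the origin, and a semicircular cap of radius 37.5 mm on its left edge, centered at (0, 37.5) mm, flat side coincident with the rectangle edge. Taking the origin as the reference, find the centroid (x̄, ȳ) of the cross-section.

x̄ = 14.88 mm, ȳ = 37.50 mm

rectangular body: A = 60 × 75 = 4500.00, centroid at (30.00, 37.50).
semicircular end: A = ½π·37.5² = 2208.93, centroid at (-15.92, 37.50).
ΣA = 6708.93 mm²
ΣAx̄ = (4500.00)(30.00) + (2208.93)(-15.92) = 99843.75 mm³
ΣAȳ = (4500.00)(37.50) + (2208.93)(37.50) = 251584.96 mm³
x̄ = 99843.75 / 6708.93 = 14.88 mm
ȳ = 251584.96 / 6708.93 = 37.50 mm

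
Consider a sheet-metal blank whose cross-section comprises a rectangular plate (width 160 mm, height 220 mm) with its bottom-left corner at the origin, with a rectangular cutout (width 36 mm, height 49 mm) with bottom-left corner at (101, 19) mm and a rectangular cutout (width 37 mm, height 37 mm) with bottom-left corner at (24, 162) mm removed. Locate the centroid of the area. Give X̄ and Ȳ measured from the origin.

Part | A | x̄ᵢ | ȳᵢ | A·x̄ᵢ | A·ȳᵢ
plate | 35200.00 | 80.00 | 110.00 | 2816000.00 | 3872000.00
hole 1 | -1764.00 | 119.00 | 43.50 | -209916.00 | -76734.00
hole 2 | -1369.00 | 42.50 | 180.50 | -58182.50 | -247104.50
Σ | 32067.00 |  |  | 2547901.50 | 3548161.50
X̄ = 2547901.50 / 32067.00 = 79.46 mm
Ȳ = 3548161.50 / 32067.00 = 110.65 mm

X̄ = 79.46 mm, Ȳ = 110.65 mm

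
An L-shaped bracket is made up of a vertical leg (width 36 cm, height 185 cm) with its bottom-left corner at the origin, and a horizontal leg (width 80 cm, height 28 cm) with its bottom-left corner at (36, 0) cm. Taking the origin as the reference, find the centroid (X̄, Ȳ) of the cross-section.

X̄ = 32.60 cm, Ȳ = 72.74 cm

Part | A | x̄ᵢ | ȳᵢ | A·x̄ᵢ | A·ȳᵢ
vertical leg | 6660.00 | 18.00 | 92.50 | 119880.00 | 616050.00
horizontal leg | 2240.00 | 76.00 | 14.00 | 170240.00 | 31360.00
Σ | 8900.00 |  |  | 290120.00 | 647410.00
X̄ = 290120.00 / 8900.00 = 32.60 cm
Ȳ = 647410.00 / 8900.00 = 72.74 cm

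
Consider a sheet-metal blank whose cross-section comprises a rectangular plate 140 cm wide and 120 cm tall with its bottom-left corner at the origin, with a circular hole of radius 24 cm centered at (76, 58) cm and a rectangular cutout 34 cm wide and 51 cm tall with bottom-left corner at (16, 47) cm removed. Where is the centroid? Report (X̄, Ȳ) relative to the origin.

Part | A | x̄ᵢ | ȳᵢ | A·x̄ᵢ | A·ȳᵢ
plate | 16800.00 | 70.00 | 60.00 | 1176000.00 | 1008000.00
hole 1 | -1809.56 | 76.00 | 58.00 | -137526.36 | -104954.33
hole 2 | -1734.00 | 33.00 | 72.50 | -57222.00 | -125715.00
Σ | 13256.44 |  |  | 981251.64 | 777330.67
X̄ = 981251.64 / 13256.44 = 74.02 cm
Ȳ = 777330.67 / 13256.44 = 58.64 cm

X̄ = 74.02 cm, Ȳ = 58.64 cm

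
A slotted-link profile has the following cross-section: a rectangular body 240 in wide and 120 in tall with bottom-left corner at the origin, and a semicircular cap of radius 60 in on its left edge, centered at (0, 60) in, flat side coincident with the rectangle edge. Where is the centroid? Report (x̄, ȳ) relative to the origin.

x̄ = 96.13 in, ȳ = 60.00 in

Part | A | x̄ᵢ | ȳᵢ | A·x̄ᵢ | A·ȳᵢ
rectangular body | 28800.00 | 120.00 | 60.00 | 3456000.00 | 1728000.00
semicircular end | 5654.87 | -25.46 | 60.00 | -144000.00 | 339292.01
Σ | 34454.87 |  |  | 3312000.00 | 2067292.01
x̄ = 3312000.00 / 34454.87 = 96.13 in
ȳ = 2067292.01 / 34454.87 = 60.00 in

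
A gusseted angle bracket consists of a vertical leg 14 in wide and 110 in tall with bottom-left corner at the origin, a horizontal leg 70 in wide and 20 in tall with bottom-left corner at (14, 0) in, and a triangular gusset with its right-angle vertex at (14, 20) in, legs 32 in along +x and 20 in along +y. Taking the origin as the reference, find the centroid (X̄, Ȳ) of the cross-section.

Part | A | x̄ᵢ | ȳᵢ | A·x̄ᵢ | A·ȳᵢ
vertical leg | 1540.00 | 7.00 | 55.00 | 10780.00 | 84700.00
horizontal leg | 1400.00 | 49.00 | 10.00 | 68600.00 | 14000.00
gusset | 320.00 | 24.67 | 26.67 | 7893.33 | 8533.33
Σ | 3260.00 |  |  | 87273.33 | 107233.33
X̄ = 87273.33 / 3260.00 = 26.77 in
Ȳ = 107233.33 / 3260.00 = 32.89 in

X̄ = 26.77 in, Ȳ = 32.89 in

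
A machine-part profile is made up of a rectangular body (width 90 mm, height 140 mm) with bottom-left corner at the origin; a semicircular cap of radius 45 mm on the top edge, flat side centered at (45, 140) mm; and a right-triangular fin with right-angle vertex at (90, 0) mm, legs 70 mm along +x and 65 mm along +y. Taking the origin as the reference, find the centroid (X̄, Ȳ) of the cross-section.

X̄ = 53.61 mm, Ȳ = 79.61 mm

rectangular body: A = 90 × 140 = 12600.00, centroid at (45.00, 70.00).
semicircular top: A = ½π·45² = 3180.86, centroid at (45.00, 159.10).
triangular fin: A = ½·70·65 = 2275.00, centroid at (113.33, 21.67).
ΣA = 18055.86 mm², ΣAX̄ = 967972.15 mm³, ΣAȲ = 1437362.43 mm³.
X̄ = 967972.15/18055.86 = 53.61 mm; Ȳ = 1437362.43/18055.86 = 79.61 mm.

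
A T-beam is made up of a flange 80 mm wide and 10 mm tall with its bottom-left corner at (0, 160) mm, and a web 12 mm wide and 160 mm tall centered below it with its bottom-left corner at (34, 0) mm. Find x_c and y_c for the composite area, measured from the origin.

x_c = 40.00 mm, y_c = 105.00 mm

Part | A | x̄ᵢ | ȳᵢ | A·x̄ᵢ | A·ȳᵢ
web | 1920.00 | 40.00 | 80.00 | 76800.00 | 153600.00
flange | 800.00 | 40.00 | 165.00 | 32000.00 | 132000.00
Σ | 2720.00 |  |  | 108800.00 | 285600.00
x_c = 108800.00 / 2720.00 = 40.00 mm
y_c = 285600.00 / 2720.00 = 105.00 mm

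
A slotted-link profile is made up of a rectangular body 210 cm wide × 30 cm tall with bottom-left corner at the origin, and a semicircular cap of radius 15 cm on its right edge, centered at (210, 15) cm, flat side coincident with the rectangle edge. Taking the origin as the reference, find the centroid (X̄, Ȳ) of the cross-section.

rectangular body: A = 210 × 30 = 6300.00, centroid at (105.00, 15.00).
semicircular end: A = ½π·15² = 353.43, centroid at (216.37, 15.00).
ΣA = 6653.43 cm², ΣAX̄ = 737970.13 cm³, ΣAȲ = 99801.44 cm³.
X̄ = 737970.13/6653.43 = 110.92 cm; Ȳ = 99801.44/6653.43 = 15.00 cm.

X̄ = 110.92 cm, Ȳ = 15.00 cm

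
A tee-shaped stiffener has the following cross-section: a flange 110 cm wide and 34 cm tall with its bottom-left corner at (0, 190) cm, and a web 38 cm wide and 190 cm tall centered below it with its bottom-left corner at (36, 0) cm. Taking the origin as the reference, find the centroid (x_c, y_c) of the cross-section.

x_c = 55.00 cm, y_c = 133.22 cm

Part | A | x̄ᵢ | ȳᵢ | A·x̄ᵢ | A·ȳᵢ
web | 7220.00 | 55.00 | 95.00 | 397100.00 | 685900.00
flange | 3740.00 | 55.00 | 207.00 | 205700.00 | 774180.00
Σ | 10960.00 |  |  | 602800.00 | 1460080.00
x_c = 602800.00 / 10960.00 = 55.00 cm
y_c = 1460080.00 / 10960.00 = 133.22 cm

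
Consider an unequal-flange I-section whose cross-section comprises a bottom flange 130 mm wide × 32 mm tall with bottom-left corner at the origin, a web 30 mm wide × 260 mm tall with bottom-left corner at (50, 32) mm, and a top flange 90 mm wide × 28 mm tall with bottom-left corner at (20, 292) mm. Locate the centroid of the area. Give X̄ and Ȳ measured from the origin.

bottom flange: A = 130 × 32 = 4160.00, centroid at (65.00, 16.00).
web: A = 30 × 260 = 7800.00, centroid at (65.00, 162.00).
top flange: A = 90 × 28 = 2520.00, centroid at (65.00, 306.00).
ΣA = 14480.00 mm², ΣAX̄ = 941200.00 mm³, ΣAȲ = 2101280.00 mm³.
X̄ = 941200.00/14480.00 = 65.00 mm; Ȳ = 2101280.00/14480.00 = 145.12 mm.

X̄ = 65.00 mm, Ȳ = 145.12 mm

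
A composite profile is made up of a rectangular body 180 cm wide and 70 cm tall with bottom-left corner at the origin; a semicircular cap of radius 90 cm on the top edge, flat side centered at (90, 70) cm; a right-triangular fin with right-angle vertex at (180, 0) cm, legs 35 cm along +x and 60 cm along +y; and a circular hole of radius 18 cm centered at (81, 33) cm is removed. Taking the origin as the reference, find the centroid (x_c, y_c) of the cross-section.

x_c = 94.57 cm, y_c = 71.19 cm

rectangular body: A = 180 × 70 = 12600.00, centroid at (90.00, 35.00).
semicircular top: A = ½π·90² = 12723.45, centroid at (90.00, 108.20).
triangular fin: A = ½·35·60 = 1050.00, centroid at (191.67, 20.00).
hole: A = −π·18² = -1017.88, centroid at (81.00, 33.00).
ΣA = 25355.57 cm²
ΣAx_c = (12600.00)(90.00) + (12723.45)(90.00) + (1050.00)(191.67) + (-1017.88)(81.00) = 2397912.56 cm³
ΣAy_c = (12600.00)(35.00) + (12723.45)(108.20) + (1050.00)(20.00) + (-1017.88)(33.00) = 1805051.61 cm³
x_c = 2397912.56 / 25355.57 = 94.57 cm
y_c = 1805051.61 / 25355.57 = 71.19 cm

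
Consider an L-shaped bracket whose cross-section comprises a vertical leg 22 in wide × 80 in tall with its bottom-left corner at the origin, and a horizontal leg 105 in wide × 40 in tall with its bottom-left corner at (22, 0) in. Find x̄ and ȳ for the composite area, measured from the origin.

x̄ = 55.75 in, ȳ = 25.91 in

Part | A | x̄ᵢ | ȳᵢ | A·x̄ᵢ | A·ȳᵢ
vertical leg | 1760.00 | 11.00 | 40.00 | 19360.00 | 70400.00
horizontal leg | 4200.00 | 74.50 | 20.00 | 312900.00 | 84000.00
Σ | 5960.00 |  |  | 332260.00 | 154400.00
x̄ = 332260.00 / 5960.00 = 55.75 in
ȳ = 154400.00 / 5960.00 = 25.91 in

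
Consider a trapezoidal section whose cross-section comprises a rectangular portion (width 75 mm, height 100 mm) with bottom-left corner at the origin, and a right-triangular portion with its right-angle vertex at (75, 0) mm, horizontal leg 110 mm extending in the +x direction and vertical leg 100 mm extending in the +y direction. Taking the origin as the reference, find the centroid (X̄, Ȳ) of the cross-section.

rectangular portion: A = 75 × 100 = 7500.00, centroid at (37.50, 50.00).
triangular portion: A = ½·110·100 = 5500.00, centroid at (111.67, 33.33).
ΣA = 13000.00 mm²
ΣAX̄ = (7500.00)(37.50) + (5500.00)(111.67) = 895416.67 mm³
ΣAȲ = (7500.00)(50.00) + (5500.00)(33.33) = 558333.33 mm³
X̄ = 895416.67 / 13000.00 = 68.88 mm
Ȳ = 558333.33 / 13000.00 = 42.95 mm

X̄ = 68.88 mm, Ȳ = 42.95 mm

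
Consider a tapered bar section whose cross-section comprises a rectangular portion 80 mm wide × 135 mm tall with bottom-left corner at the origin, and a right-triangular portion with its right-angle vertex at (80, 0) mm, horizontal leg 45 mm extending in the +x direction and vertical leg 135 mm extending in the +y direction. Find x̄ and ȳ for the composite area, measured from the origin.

Part | A | x̄ᵢ | ȳᵢ | A·x̄ᵢ | A·ȳᵢ
rectangular portion | 10800.00 | 40.00 | 67.50 | 432000.00 | 729000.00
triangular portion | 3037.50 | 95.00 | 45.00 | 288562.50 | 136687.50
Σ | 13837.50 |  |  | 720562.50 | 865687.50
x̄ = 720562.50 / 13837.50 = 52.07 mm
ȳ = 865687.50 / 13837.50 = 62.56 mm

x̄ = 52.07 mm, ȳ = 62.56 mm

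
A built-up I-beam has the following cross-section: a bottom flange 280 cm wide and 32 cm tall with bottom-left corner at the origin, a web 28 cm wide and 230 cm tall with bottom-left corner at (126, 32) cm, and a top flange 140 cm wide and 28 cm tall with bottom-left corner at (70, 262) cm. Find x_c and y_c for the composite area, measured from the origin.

x_c = 140.00 cm, y_c = 112.42 cm

bottom flange: A = 280 × 32 = 8960.00, centroid at (140.00, 16.00).
web: A = 28 × 230 = 6440.00, centroid at (140.00, 147.00).
top flange: A = 140 × 28 = 3920.00, centroid at (140.00, 276.00).
ΣA = 19320.00 cm²
ΣAx_c = (8960.00)(140.00) + (6440.00)(140.00) + (3920.00)(140.00) = 2704800.00 cm³
ΣAy_c = (8960.00)(16.00) + (6440.00)(147.00) + (3920.00)(276.00) = 2171960.00 cm³
x_c = 2704800.00 / 19320.00 = 140.00 cm
y_c = 2171960.00 / 19320.00 = 112.42 cm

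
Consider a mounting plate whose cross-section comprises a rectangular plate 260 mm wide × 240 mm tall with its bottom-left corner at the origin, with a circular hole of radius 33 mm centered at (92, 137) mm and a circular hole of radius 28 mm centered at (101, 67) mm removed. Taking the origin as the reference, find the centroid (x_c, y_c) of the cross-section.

plate: A = 260 × 240 = 62400.00, centroid at (130.00, 120.00).
hole 1: A = −π·33² = -3421.19, centroid at (92.00, 137.00).
hole 2: A = −π·28² = -2463.01, centroid at (101.00, 67.00).
ΣA = 56515.80 mm²
ΣAx_c = (62400.00)(130.00) + (-3421.19)(92.00) + (-2463.01)(101.00) = 7548486.24 mm³
ΣAy_c = (62400.00)(120.00) + (-3421.19)(137.00) + (-2463.01)(67.00) = 6854274.79 mm³
x_c = 7548486.24 / 56515.80 = 133.56 mm
y_c = 6854274.79 / 56515.80 = 121.28 mm

x_c = 133.56 mm, y_c = 121.28 mm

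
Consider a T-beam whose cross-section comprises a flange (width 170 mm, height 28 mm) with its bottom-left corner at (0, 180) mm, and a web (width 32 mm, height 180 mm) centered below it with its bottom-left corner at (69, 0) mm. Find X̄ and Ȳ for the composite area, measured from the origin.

X̄ = 85.00 mm, Ȳ = 137.06 mm

Part | A | x̄ᵢ | ȳᵢ | A·x̄ᵢ | A·ȳᵢ
web | 5760.00 | 85.00 | 90.00 | 489600.00 | 518400.00
flange | 4760.00 | 85.00 | 194.00 | 404600.00 | 923440.00
Σ | 10520.00 |  |  | 894200.00 | 1441840.00
X̄ = 894200.00 / 10520.00 = 85.00 mm
Ȳ = 1441840.00 / 10520.00 = 137.06 mm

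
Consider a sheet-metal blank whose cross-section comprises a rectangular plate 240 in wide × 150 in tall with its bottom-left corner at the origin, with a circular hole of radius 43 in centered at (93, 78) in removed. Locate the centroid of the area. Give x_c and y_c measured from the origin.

x_c = 125.19 in, y_c = 74.42 in

plate: A = 240 × 150 = 36000.00, centroid at (120.00, 75.00).
hole: A = −π·43² = -5808.80, centroid at (93.00, 78.00).
ΣA = 30191.20 in²
ΣAx_c = (36000.00)(120.00) + (-5808.80)(93.00) = 3779781.15 in³
ΣAy_c = (36000.00)(75.00) + (-5808.80)(78.00) = 2246913.22 in³
x_c = 3779781.15 / 30191.20 = 125.19 in
y_c = 2246913.22 / 30191.20 = 74.42 in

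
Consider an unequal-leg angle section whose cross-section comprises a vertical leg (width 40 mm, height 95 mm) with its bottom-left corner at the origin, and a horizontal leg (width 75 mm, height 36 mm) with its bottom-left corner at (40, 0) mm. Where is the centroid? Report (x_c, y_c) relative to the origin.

Part | A | x̄ᵢ | ȳᵢ | A·x̄ᵢ | A·ȳᵢ
vertical leg | 3800.00 | 20.00 | 47.50 | 76000.00 | 180500.00
horizontal leg | 2700.00 | 77.50 | 18.00 | 209250.00 | 48600.00
Σ | 6500.00 |  |  | 285250.00 | 229100.00
x_c = 285250.00 / 6500.00 = 43.88 mm
y_c = 229100.00 / 6500.00 = 35.25 mm

x_c = 43.88 mm, y_c = 35.25 mm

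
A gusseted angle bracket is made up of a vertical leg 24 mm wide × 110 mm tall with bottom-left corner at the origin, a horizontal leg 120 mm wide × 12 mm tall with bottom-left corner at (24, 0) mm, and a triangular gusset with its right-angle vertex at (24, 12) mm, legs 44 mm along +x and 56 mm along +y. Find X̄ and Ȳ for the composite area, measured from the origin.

X̄ = 37.70 mm, Ȳ = 36.07 mm

Part | A | x̄ᵢ | ȳᵢ | A·x̄ᵢ | A·ȳᵢ
vertical leg | 2640.00 | 12.00 | 55.00 | 31680.00 | 145200.00
horizontal leg | 1440.00 | 84.00 | 6.00 | 120960.00 | 8640.00
gusset | 1232.00 | 38.67 | 30.67 | 47637.33 | 37781.33
Σ | 5312.00 |  |  | 200277.33 | 191621.33
X̄ = 200277.33 / 5312.00 = 37.70 mm
Ȳ = 191621.33 / 5312.00 = 36.07 mm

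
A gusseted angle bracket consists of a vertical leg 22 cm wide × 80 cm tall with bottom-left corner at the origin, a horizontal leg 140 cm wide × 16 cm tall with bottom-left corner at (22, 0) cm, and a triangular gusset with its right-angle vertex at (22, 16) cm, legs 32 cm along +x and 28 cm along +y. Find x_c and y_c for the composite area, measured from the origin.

x_c = 53.97 cm, y_c = 22.41 cm

vertical leg: A = 22 × 80 = 1760.00, centroid at (11.00, 40.00).
horizontal leg: A = 140 × 16 = 2240.00, centroid at (92.00, 8.00).
gusset: A = ½·32·28 = 448.00, centroid at (32.67, 25.33).
ΣA = 4448.00 cm², ΣAx_c = 240074.67 cm³, ΣAy_c = 99669.33 cm³.
x_c = 240074.67/4448.00 = 53.97 cm; y_c = 99669.33/4448.00 = 22.41 cm.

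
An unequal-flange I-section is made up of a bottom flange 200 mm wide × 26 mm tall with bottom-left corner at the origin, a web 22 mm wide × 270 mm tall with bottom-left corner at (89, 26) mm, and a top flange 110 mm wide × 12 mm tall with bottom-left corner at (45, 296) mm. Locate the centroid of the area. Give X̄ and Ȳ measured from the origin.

bottom flange: A = 200 × 26 = 5200.00, centroid at (100.00, 13.00).
web: A = 22 × 270 = 5940.00, centroid at (100.00, 161.00).
top flange: A = 110 × 12 = 1320.00, centroid at (100.00, 302.00).
ΣA = 12460.00 mm², ΣAX̄ = 1246000.00 mm³, ΣAȲ = 1422580.00 mm³.
X̄ = 1246000.00/12460.00 = 100.00 mm; Ȳ = 1422580.00/12460.00 = 114.17 mm.

X̄ = 100.00 mm, Ȳ = 114.17 mm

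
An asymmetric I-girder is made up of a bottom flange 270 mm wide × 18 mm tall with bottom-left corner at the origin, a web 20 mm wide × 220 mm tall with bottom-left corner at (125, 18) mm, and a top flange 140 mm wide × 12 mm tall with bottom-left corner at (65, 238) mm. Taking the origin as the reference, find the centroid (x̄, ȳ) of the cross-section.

x̄ = 135.00 mm, ȳ = 92.95 mm

Part | A | x̄ᵢ | ȳᵢ | A·x̄ᵢ | A·ȳᵢ
bottom flange | 4860.00 | 135.00 | 9.00 | 656100.00 | 43740.00
web | 4400.00 | 135.00 | 128.00 | 594000.00 | 563200.00
top flange | 1680.00 | 135.00 | 244.00 | 226800.00 | 409920.00
Σ | 10940.00 |  |  | 1476900.00 | 1016860.00
x̄ = 1476900.00 / 10940.00 = 135.00 mm
ȳ = 1016860.00 / 10940.00 = 92.95 mm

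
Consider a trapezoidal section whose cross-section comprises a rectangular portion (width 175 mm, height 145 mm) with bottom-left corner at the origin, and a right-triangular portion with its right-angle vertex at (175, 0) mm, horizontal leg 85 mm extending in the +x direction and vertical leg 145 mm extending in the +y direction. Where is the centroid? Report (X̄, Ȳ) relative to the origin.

X̄ = 110.13 mm, Ȳ = 67.78 mm

rectangular portion: A = 175 × 145 = 25375.00, centroid at (87.50, 72.50).
triangular portion: A = ½·85·145 = 6162.50, centroid at (203.33, 48.33).
ΣA = 31537.50 mm², ΣAX̄ = 3473354.17 mm³, ΣAȲ = 2137541.67 mm³.
X̄ = 3473354.17/31537.50 = 110.13 mm; Ȳ = 2137541.67/31537.50 = 67.78 mm.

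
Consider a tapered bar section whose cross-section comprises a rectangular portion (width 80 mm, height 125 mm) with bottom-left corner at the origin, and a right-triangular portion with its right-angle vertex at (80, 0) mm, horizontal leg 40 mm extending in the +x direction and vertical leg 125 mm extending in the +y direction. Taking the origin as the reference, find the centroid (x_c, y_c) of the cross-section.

Part | A | x̄ᵢ | ȳᵢ | A·x̄ᵢ | A·ȳᵢ
rectangular portion | 10000.00 | 40.00 | 62.50 | 400000.00 | 625000.00
triangular portion | 2500.00 | 93.33 | 41.67 | 233333.33 | 104166.67
Σ | 12500.00 |  |  | 633333.33 | 729166.67
x_c = 633333.33 / 12500.00 = 50.67 mm
y_c = 729166.67 / 12500.00 = 58.33 mm

x_c = 50.67 mm, y_c = 58.33 mm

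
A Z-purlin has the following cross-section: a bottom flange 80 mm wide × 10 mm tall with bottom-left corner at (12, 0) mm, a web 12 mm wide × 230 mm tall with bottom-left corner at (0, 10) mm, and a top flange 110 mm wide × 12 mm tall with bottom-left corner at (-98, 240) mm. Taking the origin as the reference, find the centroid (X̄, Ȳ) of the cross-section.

X̄ = 0.29 mm, Ȳ = 138.06 mm

Part | A | x̄ᵢ | ȳᵢ | A·x̄ᵢ | A·ȳᵢ
bottom flange | 800.00 | 52.00 | 5.00 | 41600.00 | 4000.00
web | 2760.00 | 6.00 | 125.00 | 16560.00 | 345000.00
top flange | 1320.00 | -43.00 | 246.00 | -56760.00 | 324720.00
Σ | 4880.00 |  |  | 1400.00 | 673720.00
X̄ = 1400.00 / 4880.00 = 0.29 mm
Ȳ = 673720.00 / 4880.00 = 138.06 mm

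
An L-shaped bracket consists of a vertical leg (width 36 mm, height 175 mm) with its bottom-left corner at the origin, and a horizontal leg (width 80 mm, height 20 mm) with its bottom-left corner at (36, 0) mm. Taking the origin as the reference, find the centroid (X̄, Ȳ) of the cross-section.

X̄ = 29.75 mm, Ȳ = 71.80 mm

vertical leg: A = 36 × 175 = 6300.00, centroid at (18.00, 87.50).
horizontal leg: A = 80 × 20 = 1600.00, centroid at (76.00, 10.00).
ΣA = 7900.00 mm²
ΣAX̄ = (6300.00)(18.00) + (1600.00)(76.00) = 235000.00 mm³
ΣAȲ = (6300.00)(87.50) + (1600.00)(10.00) = 567250.00 mm³
X̄ = 235000.00 / 7900.00 = 29.75 mm
Ȳ = 567250.00 / 7900.00 = 71.80 mm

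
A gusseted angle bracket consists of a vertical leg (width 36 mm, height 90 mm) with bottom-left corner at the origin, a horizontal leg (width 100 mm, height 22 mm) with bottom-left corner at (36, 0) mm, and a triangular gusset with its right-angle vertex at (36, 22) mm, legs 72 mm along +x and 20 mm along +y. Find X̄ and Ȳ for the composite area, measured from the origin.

Part | A | x̄ᵢ | ȳᵢ | A·x̄ᵢ | A·ȳᵢ
vertical leg | 3240.00 | 18.00 | 45.00 | 58320.00 | 145800.00
horizontal leg | 2200.00 | 86.00 | 11.00 | 189200.00 | 24200.00
gusset | 720.00 | 60.00 | 28.67 | 43200.00 | 20640.00
Σ | 6160.00 |  |  | 290720.00 | 190640.00
X̄ = 290720.00 / 6160.00 = 47.19 mm
Ȳ = 190640.00 / 6160.00 = 30.95 mm

X̄ = 47.19 mm, Ȳ = 30.95 mm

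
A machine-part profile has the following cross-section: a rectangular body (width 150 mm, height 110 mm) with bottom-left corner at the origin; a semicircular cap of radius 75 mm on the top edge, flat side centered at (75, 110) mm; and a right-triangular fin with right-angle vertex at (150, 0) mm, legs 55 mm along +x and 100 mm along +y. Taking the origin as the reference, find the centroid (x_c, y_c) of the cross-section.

x_c = 84.14 mm, y_c = 80.20 mm

rectangular body: A = 150 × 110 = 16500.00, centroid at (75.00, 55.00).
semicircular top: A = ½π·75² = 8835.73, centroid at (75.00, 141.83).
triangular fin: A = ½·55·100 = 2750.00, centroid at (168.33, 33.33).
ΣA = 28085.73 mm², ΣAx_c = 2363096.37 mm³, ΣAy_c = 2252346.89 mm³.
x_c = 2363096.37/28085.73 = 84.14 mm; y_c = 2252346.89/28085.73 = 80.20 mm.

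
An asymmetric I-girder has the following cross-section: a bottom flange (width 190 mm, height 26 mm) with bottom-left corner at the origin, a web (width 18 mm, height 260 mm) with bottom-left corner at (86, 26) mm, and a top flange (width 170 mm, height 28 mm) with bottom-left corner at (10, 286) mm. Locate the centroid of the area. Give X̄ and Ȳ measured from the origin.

X̄ = 95.00 mm, Ȳ = 154.54 mm

bottom flange: A = 190 × 26 = 4940.00, centroid at (95.00, 13.00).
web: A = 18 × 260 = 4680.00, centroid at (95.00, 156.00).
top flange: A = 170 × 28 = 4760.00, centroid at (95.00, 300.00).
ΣA = 14380.00 mm², ΣAX̄ = 1366100.00 mm³, ΣAȲ = 2222300.00 mm³.
X̄ = 1366100.00/14380.00 = 95.00 mm; Ȳ = 2222300.00/14380.00 = 154.54 mm.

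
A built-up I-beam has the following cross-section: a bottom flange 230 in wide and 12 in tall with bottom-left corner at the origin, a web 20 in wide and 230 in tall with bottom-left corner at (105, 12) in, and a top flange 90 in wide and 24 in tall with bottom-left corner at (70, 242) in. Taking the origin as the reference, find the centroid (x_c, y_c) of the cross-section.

x_c = 115.00 in, y_c = 120.74 in

bottom flange: A = 230 × 12 = 2760.00, centroid at (115.00, 6.00).
web: A = 20 × 230 = 4600.00, centroid at (115.00, 127.00).
top flange: A = 90 × 24 = 2160.00, centroid at (115.00, 254.00).
ΣA = 9520.00 in², ΣAx_c = 1094800.00 in³, ΣAy_c = 1149400.00 in³.
x_c = 1094800.00/9520.00 = 115.00 in; y_c = 1149400.00/9520.00 = 120.74 in.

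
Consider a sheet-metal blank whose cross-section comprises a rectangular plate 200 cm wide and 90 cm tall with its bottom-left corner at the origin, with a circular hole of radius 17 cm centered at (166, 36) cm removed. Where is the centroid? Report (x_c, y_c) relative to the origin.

x_c = 96.49 cm, y_c = 45.48 cm

plate: A = 200 × 90 = 18000.00, centroid at (100.00, 45.00).
hole: A = −π·17² = -907.92, centroid at (166.00, 36.00).
ΣA = 17092.08 cm², ΣAx_c = 1649285.23 cm³, ΣAy_c = 777314.87 cm³.
x_c = 1649285.23/17092.08 = 96.49 cm; y_c = 777314.87/17092.08 = 45.48 cm.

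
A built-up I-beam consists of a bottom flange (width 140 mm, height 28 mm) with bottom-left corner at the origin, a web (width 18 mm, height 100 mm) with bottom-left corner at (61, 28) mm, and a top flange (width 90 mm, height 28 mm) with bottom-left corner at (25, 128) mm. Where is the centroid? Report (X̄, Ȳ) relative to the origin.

bottom flange: A = 140 × 28 = 3920.00, centroid at (70.00, 14.00).
web: A = 18 × 100 = 1800.00, centroid at (70.00, 78.00).
top flange: A = 90 × 28 = 2520.00, centroid at (70.00, 142.00).
ΣA = 8240.00 mm², ΣAX̄ = 576800.00 mm³, ΣAȲ = 553120.00 mm³.
X̄ = 576800.00/8240.00 = 70.00 mm; Ȳ = 553120.00/8240.00 = 67.13 mm.

X̄ = 70.00 mm, Ȳ = 67.13 mm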